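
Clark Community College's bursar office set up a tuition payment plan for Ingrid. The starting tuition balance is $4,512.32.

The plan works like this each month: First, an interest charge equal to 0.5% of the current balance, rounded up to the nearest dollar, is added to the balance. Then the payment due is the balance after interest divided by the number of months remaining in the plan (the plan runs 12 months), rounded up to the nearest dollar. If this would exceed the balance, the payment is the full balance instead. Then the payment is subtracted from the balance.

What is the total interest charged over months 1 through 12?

$153.00

Month 1: opening $4,512.32; interest $23.00 → $4,535.32; payment $378.00; balance $4,157.32
Month 2: opening $4,157.32; interest $21.00 → $4,178.32; payment $380.00; balance $3,798.32
Month 3: opening $3,798.32; interest $19.00 → $3,817.32; payment $382.00; balance $3,435.32
Month 4: opening $3,435.32; interest $18.00 → $3,453.32; payment $384.00; balance $3,069.32
Month 5: opening $3,069.32; interest $16.00 → $3,085.32; payment $386.00; balance $2,699.32
Month 6: opening $2,699.32; interest $14.00 → $2,713.32; payment $388.00; balance $2,325.32
Month 7: opening $2,325.32; interest $12.00 → $2,337.32; payment $390.00; balance $1,947.32
Month 8: opening $1,947.32; interest $10.00 → $1,957.32; payment $392.00; balance $1,565.32
Month 9: opening $1,565.32; interest $8.00 → $1,573.32; payment $394.00; balance $1,179.32
Month 10: opening $1,179.32; interest $6.00 → $1,185.32; payment $396.00; balance $789.32
Month 11: opening $789.32; interest $4.00 → $793.32; payment $397.00; balance $396.32
Month 12: opening $396.32; interest $2.00 → $398.32; payment $398.32; balance $0.00
Total interest: $23.00 + $21.00 + $19.00 + $18.00 + $16.00 + $14.00 + $12.00 + $10.00 + $8.00 + $6.00 + $4.00 + $2.00 = $153.00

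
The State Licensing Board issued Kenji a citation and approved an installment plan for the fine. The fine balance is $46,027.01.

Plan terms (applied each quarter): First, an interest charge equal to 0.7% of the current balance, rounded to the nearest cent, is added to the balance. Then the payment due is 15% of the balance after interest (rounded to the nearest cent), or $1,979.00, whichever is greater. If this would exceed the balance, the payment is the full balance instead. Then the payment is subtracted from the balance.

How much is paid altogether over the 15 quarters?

$47,987.47

# | Opening | Interest | Payment | End bal
1 | $46,027.01 | $322.19 | $6,952.38 | $39,396.82
2 | $39,396.82 | $275.78 | $5,950.89 | $33,721.71
3 | $33,721.71 | $236.05 | $5,093.66 | $28,864.10
4 | $28,864.10 | $202.05 | $4,359.92 | $24,706.23
5 | $24,706.23 | $172.94 | $3,731.88 | $21,147.29
6 | $21,147.29 | $148.03 | $3,194.30 | $18,101.02
7 | $18,101.02 | $126.71 | $2,734.16 | $15,493.57
8 | $15,493.57 | $108.45 | $2,340.30 | $13,261.72
9 | $13,261.72 | $92.83 | $2,003.18 | $11,351.37
10 | $11,351.37 | $79.46 | $1,979.00 | $9,451.83
11 | $9,451.83 | $66.16 | $1,979.00 | $7,538.99
12 | $7,538.99 | $52.77 | $1,979.00 | $5,612.76
13 | $5,612.76 | $39.29 | $1,979.00 | $3,673.05
14 | $3,673.05 | $25.71 | $1,979.00 | $1,719.76
15 | $1,719.76 | $12.04 | $1,731.80 | $0.00
Total paid: $47,987.47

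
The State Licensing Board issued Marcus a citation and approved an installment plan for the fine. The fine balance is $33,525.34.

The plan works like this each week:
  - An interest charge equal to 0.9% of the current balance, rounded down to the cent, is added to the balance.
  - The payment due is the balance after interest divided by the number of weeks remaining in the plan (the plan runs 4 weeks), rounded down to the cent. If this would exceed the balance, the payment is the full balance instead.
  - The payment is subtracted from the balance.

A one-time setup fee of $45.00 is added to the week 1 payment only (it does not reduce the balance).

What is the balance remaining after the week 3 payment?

Week 1: opening $33,525.34; interest $301.72 → $33,827.06; payment $8,456.76 (+ $45.00 fee); balance $25,370.30
Week 2: opening $25,370.30; interest $228.33 → $25,598.63; payment $8,532.87; balance $17,065.76
Week 3: opening $17,065.76; interest $153.59 → $17,219.35; payment $8,609.67; balance $8,609.68

$8,609.68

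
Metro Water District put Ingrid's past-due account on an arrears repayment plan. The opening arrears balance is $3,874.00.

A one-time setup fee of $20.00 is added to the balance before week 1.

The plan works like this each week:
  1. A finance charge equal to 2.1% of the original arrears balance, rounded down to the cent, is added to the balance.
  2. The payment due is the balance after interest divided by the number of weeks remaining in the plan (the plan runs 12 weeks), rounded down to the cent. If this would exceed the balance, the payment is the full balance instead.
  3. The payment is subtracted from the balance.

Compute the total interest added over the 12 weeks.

$976.20

# | Opening | Interest | Payment | End bal
1 | $3,894.00 | $81.35 | $331.27 | $3,644.08
2 | $3,644.08 | $81.35 | $338.67 | $3,386.76
3 | $3,386.76 | $81.35 | $346.81 | $3,121.30
4 | $3,121.30 | $81.35 | $355.85 | $2,846.80
5 | $2,846.80 | $81.35 | $366.01 | $2,562.14
6 | $2,562.14 | $81.35 | $377.64 | $2,265.85
7 | $2,265.85 | $81.35 | $391.20 | $1,956.00
8 | $1,956.00 | $81.35 | $407.47 | $1,629.88
9 | $1,629.88 | $81.35 | $427.80 | $1,283.43
10 | $1,283.43 | $81.35 | $454.92 | $909.86
11 | $909.86 | $81.35 | $495.60 | $495.61
12 | $495.61 | $81.35 | $576.96 | $0.00
Total interest: $81.35 + $81.35 + $81.35 + $81.35 + $81.35 + $81.35 + $81.35 + $81.35 + $81.35 + $81.35 + $81.35 + $81.35 = $976.20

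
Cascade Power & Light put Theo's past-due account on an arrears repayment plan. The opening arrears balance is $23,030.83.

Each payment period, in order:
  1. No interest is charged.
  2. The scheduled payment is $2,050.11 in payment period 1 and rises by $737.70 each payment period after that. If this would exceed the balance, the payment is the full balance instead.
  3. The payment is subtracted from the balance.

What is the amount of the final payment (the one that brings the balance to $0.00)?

Payment period 1: $23,030.83 − $2,050.11 → $20,980.72
Payment period 2: $20,980.72 − $2,787.81 → $18,192.91
Payment period 3: $18,192.91 − $3,525.51 → $14,667.40
Payment period 4: $14,667.40 − $4,263.21 → $10,404.19
Payment period 5: $10,404.19 − $5,000.91 → $5,403.28
Payment period 6: $5,403.28 − $5,403.28 → $0.00

$5,403.28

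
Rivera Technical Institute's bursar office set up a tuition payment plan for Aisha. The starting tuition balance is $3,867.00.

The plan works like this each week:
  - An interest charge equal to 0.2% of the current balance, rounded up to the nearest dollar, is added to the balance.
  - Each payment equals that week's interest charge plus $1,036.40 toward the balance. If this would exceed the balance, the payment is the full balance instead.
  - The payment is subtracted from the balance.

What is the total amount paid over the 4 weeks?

Week 1: opening $3,867.00; interest $8.00 → $3,875.00; payment $1,044.40; balance $2,830.60
Week 2: opening $2,830.60; interest $6.00 → $2,836.60; payment $1,042.40; balance $1,794.20
Week 3: opening $1,794.20; interest $4.00 → $1,798.20; payment $1,040.40; balance $757.80
Week 4: opening $757.80; interest $2.00 → $759.80; payment $759.80; balance $0.00
Total paid: $3,887.00

$3,887.00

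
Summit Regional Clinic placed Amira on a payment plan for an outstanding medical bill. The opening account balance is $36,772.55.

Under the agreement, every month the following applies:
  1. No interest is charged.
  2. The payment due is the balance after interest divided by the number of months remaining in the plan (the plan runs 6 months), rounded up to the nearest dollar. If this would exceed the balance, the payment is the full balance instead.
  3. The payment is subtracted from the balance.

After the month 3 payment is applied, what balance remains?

$18,385.55

Month 1: opening $36,772.55; payment $6,129.00; balance $30,643.55
Month 2: opening $30,643.55; payment $6,129.00; balance $24,514.55
Month 3: opening $24,514.55; payment $6,129.00; balance $18,385.55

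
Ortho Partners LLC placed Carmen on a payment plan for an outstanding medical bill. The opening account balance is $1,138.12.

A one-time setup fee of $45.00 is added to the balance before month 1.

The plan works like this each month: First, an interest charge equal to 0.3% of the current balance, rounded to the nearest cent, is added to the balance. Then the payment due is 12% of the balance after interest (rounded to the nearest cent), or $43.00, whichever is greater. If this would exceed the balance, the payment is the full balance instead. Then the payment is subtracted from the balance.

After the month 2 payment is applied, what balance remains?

$921.71

Month 1: opening $1,183.12; interest $3.55 → $1,186.67; payment $142.40; balance $1,044.27
Month 2: opening $1,044.27; interest $3.13 → $1,047.40; payment $125.69; balance $921.71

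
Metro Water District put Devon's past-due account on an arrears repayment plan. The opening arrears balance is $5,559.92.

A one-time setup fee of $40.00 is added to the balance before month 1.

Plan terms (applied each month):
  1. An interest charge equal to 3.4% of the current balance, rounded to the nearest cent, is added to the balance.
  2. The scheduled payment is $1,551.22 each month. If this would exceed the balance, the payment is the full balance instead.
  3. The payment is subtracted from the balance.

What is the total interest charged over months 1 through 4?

$477.64

Month 1: $5,599.92 +$190.40 interest = $5,790.32; pay $1,551.22 → $4,239.10
Month 2: $4,239.10 +$144.13 interest = $4,383.23; pay $1,551.22 → $2,832.01
Month 3: $2,832.01 +$96.29 interest = $2,928.30; pay $1,551.22 → $1,377.08
Month 4: $1,377.08 +$46.82 interest = $1,423.90; pay $1,423.90 → $0.00
Total interest: $190.40 + $144.13 + $96.29 + $46.82 = $477.64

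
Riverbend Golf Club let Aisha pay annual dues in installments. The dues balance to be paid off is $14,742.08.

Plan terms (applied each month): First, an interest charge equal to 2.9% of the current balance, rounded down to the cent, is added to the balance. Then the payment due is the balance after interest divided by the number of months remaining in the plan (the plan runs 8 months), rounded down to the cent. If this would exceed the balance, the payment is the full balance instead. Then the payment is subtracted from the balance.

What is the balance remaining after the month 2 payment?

# | Opening | Interest | Payment | End bal
1 | $14,742.08 | $427.52 | $1,896.20 | $13,273.40
2 | $13,273.40 | $384.92 | $1,951.18 | $11,707.14

$11,707.14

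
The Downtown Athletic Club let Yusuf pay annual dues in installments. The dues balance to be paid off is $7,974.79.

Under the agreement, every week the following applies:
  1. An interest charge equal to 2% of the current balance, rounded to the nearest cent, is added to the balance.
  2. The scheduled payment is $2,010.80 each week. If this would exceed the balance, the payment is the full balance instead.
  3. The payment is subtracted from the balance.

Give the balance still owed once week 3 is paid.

$2,309.06

# | Opening | Interest | Payment | End bal
1 | $7,974.79 | $159.50 | $2,010.80 | $6,123.49
2 | $6,123.49 | $122.47 | $2,010.80 | $4,235.16
3 | $4,235.16 | $84.70 | $2,010.80 | $2,309.06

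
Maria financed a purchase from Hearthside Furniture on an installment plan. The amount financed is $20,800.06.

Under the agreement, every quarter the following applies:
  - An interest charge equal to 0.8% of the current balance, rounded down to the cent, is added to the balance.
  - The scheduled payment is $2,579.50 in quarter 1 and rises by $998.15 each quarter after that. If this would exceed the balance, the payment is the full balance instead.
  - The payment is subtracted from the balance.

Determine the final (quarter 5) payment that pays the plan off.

Quarter 1: $20,800.06 +$166.40 interest = $20,966.46; pay $2,579.50 → $18,386.96
Quarter 2: $18,386.96 +$147.09 interest = $18,534.05; pay $3,577.65 → $14,956.40
Quarter 3: $14,956.40 +$119.65 interest = $15,076.05; pay $4,575.80 → $10,500.25
Quarter 4: $10,500.25 +$84.00 interest = $10,584.25; pay $5,573.95 → $5,010.30
Quarter 5: $5,010.30 +$40.08 interest = $5,050.38; pay $5,050.38 → $0.00

$5,050.38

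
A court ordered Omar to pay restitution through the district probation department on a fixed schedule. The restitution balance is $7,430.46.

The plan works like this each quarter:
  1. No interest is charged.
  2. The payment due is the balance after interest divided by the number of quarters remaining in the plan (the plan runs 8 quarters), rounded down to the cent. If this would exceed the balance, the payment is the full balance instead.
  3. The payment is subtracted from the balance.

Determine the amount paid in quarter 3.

$928.81

Quarter 1: $7,430.46 − $928.80 → $6,501.66
Quarter 2: $6,501.66 − $928.80 → $5,572.86
Quarter 3: $5,572.86 − $928.81 → $4,644.05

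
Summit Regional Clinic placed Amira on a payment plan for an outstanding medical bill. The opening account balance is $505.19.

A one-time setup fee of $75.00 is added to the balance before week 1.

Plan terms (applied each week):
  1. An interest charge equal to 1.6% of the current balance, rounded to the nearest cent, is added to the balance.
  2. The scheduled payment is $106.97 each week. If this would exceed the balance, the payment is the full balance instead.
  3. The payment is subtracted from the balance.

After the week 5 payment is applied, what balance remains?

$75.87

Week 1: $580.19 +$9.28 interest = $589.47; pay $106.97 → $482.50
Week 2: $482.50 +$7.72 interest = $490.22; pay $106.97 → $383.25
Week 3: $383.25 +$6.13 interest = $389.38; pay $106.97 → $282.41
Week 4: $282.41 +$4.52 interest = $286.93; pay $106.97 → $179.96
Week 5: $179.96 +$2.88 interest = $182.84; pay $106.97 → $75.87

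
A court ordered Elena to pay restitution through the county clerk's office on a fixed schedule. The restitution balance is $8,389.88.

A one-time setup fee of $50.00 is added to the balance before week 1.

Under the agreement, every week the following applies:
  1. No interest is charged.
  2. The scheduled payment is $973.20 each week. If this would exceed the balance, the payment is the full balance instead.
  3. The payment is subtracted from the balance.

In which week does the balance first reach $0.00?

Week 1: opening $8,439.88; payment $973.20; balance $7,466.68
Week 2: opening $7,466.68; payment $973.20; balance $6,493.48
Week 3: opening $6,493.48; payment $973.20; balance $5,520.28
Week 4: opening $5,520.28; payment $973.20; balance $4,547.08
Week 5: opening $4,547.08; payment $973.20; balance $3,573.88
Week 6: opening $3,573.88; payment $973.20; balance $2,600.68
Week 7: opening $2,600.68; payment $973.20; balance $1,627.48
Week 8: opening $1,627.48; payment $973.20; balance $654.28
Week 9: opening $654.28; payment $654.28; balance $0.00
Balance reaches $0.00 in week 9.

9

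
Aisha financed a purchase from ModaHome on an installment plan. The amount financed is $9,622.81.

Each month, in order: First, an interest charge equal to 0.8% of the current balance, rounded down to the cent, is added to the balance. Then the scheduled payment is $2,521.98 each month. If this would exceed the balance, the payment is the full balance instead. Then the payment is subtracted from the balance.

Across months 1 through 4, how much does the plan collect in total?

Month 1: $9,622.81 +$76.98 interest = $9,699.79; pay $2,521.98 → $7,177.81
Month 2: $7,177.81 +$57.42 interest = $7,235.23; pay $2,521.98 → $4,713.25
Month 3: $4,713.25 +$37.70 interest = $4,750.95; pay $2,521.98 → $2,228.97
Month 4: $2,228.97 +$17.83 interest = $2,246.80; pay $2,246.80 → $0.00
Total paid: $9,812.74

$9,812.74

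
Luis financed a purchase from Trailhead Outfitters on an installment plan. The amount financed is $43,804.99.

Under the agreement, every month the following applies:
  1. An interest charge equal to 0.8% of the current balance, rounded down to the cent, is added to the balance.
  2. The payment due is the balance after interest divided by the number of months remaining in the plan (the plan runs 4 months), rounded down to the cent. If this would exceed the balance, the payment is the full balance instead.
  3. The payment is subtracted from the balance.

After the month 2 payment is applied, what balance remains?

$22,254.34

Month 1: $43,804.99 +$350.43 interest = $44,155.42; pay $11,038.85 → $33,116.57
Month 2: $33,116.57 +$264.93 interest = $33,381.50; pay $11,127.16 → $22,254.34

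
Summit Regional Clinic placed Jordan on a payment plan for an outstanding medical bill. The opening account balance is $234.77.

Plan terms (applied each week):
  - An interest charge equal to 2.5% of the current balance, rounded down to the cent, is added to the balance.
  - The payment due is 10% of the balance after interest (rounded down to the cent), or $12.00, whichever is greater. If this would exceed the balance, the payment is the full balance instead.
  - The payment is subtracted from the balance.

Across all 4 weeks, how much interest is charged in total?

$20.86

# | Opening | Interest | Payment | End bal
1 | $234.77 | $5.86 | $24.06 | $216.57
2 | $216.57 | $5.41 | $22.19 | $199.79
3 | $199.79 | $4.99 | $20.47 | $184.31
4 | $184.31 | $4.60 | $18.89 | $170.02
Total interest: $5.86 + $5.41 + $4.99 + $4.60 = $20.86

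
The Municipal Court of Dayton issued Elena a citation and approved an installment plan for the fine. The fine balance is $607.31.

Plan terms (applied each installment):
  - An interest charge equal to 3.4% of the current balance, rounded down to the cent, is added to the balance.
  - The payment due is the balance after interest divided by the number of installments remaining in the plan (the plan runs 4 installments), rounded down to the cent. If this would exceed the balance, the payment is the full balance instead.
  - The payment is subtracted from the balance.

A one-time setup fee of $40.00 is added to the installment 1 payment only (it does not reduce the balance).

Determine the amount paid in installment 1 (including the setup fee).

$196.98

Installment 1: $607.31 +$20.64 interest = $627.95; pay $156.98 (+ $40.00 fee) → $470.97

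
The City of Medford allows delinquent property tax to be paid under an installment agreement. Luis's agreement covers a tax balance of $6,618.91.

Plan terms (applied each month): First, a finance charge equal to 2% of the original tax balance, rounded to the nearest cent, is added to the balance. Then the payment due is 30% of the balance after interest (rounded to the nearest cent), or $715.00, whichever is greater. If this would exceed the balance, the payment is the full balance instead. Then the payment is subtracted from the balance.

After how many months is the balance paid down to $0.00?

8

# | Opening | Interest | Payment | End bal
1 | $6,618.91 | $132.38 | $2,025.39 | $4,725.90
2 | $4,725.90 | $132.38 | $1,457.48 | $3,400.80
3 | $3,400.80 | $132.38 | $1,059.95 | $2,473.23
4 | $2,473.23 | $132.38 | $781.68 | $1,823.93
5 | $1,823.93 | $132.38 | $715.00 | $1,241.31
6 | $1,241.31 | $132.38 | $715.00 | $658.69
7 | $658.69 | $132.38 | $715.00 | $76.07
8 | $76.07 | $132.38 | $208.45 | $0.00
Balance reaches $0.00 in month 8.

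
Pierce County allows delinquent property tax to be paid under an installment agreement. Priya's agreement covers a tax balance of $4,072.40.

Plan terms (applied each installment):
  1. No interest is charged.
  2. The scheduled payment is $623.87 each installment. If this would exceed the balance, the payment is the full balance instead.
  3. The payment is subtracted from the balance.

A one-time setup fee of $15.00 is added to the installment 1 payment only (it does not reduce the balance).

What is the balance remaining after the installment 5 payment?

Installment 1: opening $4,072.40; payment $623.87 (+ $15.00 fee); balance $3,448.53
Installment 2: opening $3,448.53; payment $623.87; balance $2,824.66
Installment 3: opening $2,824.66; payment $623.87; balance $2,200.79
Installment 4: opening $2,200.79; payment $623.87; balance $1,576.92
Installment 5: opening $1,576.92; payment $623.87; balance $953.05

$953.05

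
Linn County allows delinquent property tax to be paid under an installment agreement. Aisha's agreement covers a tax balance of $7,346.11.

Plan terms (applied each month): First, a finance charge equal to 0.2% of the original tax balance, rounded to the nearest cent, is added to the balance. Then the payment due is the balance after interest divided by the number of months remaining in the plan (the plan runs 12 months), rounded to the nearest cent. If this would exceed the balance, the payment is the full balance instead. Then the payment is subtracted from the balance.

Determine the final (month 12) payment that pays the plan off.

$657.76

# | Opening | Interest | Payment | End bal
1 | $7,346.11 | $14.69 | $613.40 | $6,747.40
2 | $6,747.40 | $14.69 | $614.74 | $6,147.35
3 | $6,147.35 | $14.69 | $616.20 | $5,545.84
4 | $5,545.84 | $14.69 | $617.84 | $4,942.69
5 | $4,942.69 | $14.69 | $619.67 | $4,337.71
6 | $4,337.71 | $14.69 | $621.77 | $3,730.63
7 | $3,730.63 | $14.69 | $624.22 | $3,121.10
8 | $3,121.10 | $14.69 | $627.16 | $2,508.63
9 | $2,508.63 | $14.69 | $630.83 | $1,892.49
10 | $1,892.49 | $14.69 | $635.73 | $1,271.45
11 | $1,271.45 | $14.69 | $643.07 | $643.07
12 | $643.07 | $14.69 | $657.76 | $0.00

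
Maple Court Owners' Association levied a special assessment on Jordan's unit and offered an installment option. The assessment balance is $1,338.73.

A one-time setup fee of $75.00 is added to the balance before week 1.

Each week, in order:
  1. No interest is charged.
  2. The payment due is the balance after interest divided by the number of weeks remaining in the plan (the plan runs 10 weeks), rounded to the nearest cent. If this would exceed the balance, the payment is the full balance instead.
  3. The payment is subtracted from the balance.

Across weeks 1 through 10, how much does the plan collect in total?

Week 1: opening $1,413.73; payment $141.37; balance $1,272.36
Week 2: opening $1,272.36; payment $141.37; balance $1,130.99
Week 3: opening $1,130.99; payment $141.37; balance $989.62
Week 4: opening $989.62; payment $141.37; balance $848.25
Week 5: opening $848.25; payment $141.38; balance $706.87
Week 6: opening $706.87; payment $141.37; balance $565.50
Week 7: opening $565.50; payment $141.38; balance $424.12
Week 8: opening $424.12; payment $141.37; balance $282.75
Week 9: opening $282.75; payment $141.38; balance $141.37
Week 10: opening $141.37; payment $141.37; balance $0.00
Total paid: $1,413.73

$1,413.73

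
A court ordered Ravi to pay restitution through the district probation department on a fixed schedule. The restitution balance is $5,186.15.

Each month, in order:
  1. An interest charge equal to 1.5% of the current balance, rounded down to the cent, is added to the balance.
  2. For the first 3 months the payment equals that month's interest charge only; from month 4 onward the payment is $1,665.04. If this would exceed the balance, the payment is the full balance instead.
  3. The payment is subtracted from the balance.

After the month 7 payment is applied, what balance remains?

$0.00

Month 1: opening $5,186.15; interest $77.79 → $5,263.94; payment $77.79; balance $5,186.15
Month 2: opening $5,186.15; interest $77.79 → $5,263.94; payment $77.79; balance $5,186.15
Month 3: opening $5,186.15; interest $77.79 → $5,263.94; payment $77.79; balance $5,186.15
Month 4: opening $5,186.15; interest $77.79 → $5,263.94; payment $1,665.04; balance $3,598.90
Month 5: opening $3,598.90; interest $53.98 → $3,652.88; payment $1,665.04; balance $1,987.84
Month 6: opening $1,987.84; interest $29.81 → $2,017.65; payment $1,665.04; balance $352.61
Month 7: opening $352.61; interest $5.28 → $357.89; payment $357.89; balance $0.00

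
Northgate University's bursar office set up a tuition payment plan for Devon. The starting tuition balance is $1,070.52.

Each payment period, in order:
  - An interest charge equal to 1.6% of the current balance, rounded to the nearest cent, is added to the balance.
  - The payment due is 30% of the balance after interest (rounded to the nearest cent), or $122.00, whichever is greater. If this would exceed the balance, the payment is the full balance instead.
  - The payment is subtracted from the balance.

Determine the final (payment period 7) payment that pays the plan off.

Payment period 1: $1,070.52 +$17.13 interest = $1,087.65; pay $326.30 → $761.35
Payment period 2: $761.35 +$12.18 interest = $773.53; pay $232.06 → $541.47
Payment period 3: $541.47 +$8.66 interest = $550.13; pay $165.04 → $385.09
Payment period 4: $385.09 +$6.16 interest = $391.25; pay $122.00 → $269.25
Payment period 5: $269.25 +$4.31 interest = $273.56; pay $122.00 → $151.56
Payment period 6: $151.56 +$2.42 interest = $153.98; pay $122.00 → $31.98
Payment period 7: $31.98 +$0.51 interest = $32.49; pay $32.49 → $0.00

$32.49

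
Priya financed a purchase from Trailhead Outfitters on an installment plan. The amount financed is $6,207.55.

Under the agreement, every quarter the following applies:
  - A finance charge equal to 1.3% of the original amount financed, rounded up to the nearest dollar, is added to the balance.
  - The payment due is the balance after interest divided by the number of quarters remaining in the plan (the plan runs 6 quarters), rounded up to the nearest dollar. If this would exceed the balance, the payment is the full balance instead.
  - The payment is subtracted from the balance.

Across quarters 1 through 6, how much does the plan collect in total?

Quarter 1: opening $6,207.55; interest $81.00 → $6,288.55; payment $1,049.00; balance $5,239.55
Quarter 2: opening $5,239.55; interest $81.00 → $5,320.55; payment $1,065.00; balance $4,255.55
Quarter 3: opening $4,255.55; interest $81.00 → $4,336.55; payment $1,085.00; balance $3,251.55
Quarter 4: opening $3,251.55; interest $81.00 → $3,332.55; payment $1,111.00; balance $2,221.55
Quarter 5: opening $2,221.55; interest $81.00 → $2,302.55; payment $1,152.00; balance $1,150.55
Quarter 6: opening $1,150.55; interest $81.00 → $1,231.55; payment $1,231.55; balance $0.00
Total paid: $6,693.55

$6,693.55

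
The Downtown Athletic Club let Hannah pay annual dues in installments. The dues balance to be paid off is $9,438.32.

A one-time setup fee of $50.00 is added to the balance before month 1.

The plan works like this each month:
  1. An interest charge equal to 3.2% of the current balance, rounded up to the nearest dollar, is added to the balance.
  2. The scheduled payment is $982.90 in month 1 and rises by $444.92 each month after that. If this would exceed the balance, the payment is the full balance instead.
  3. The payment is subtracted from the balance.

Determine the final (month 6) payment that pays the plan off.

$1,317.62

Month 1: opening $9,488.32; interest $304.00 → $9,792.32; payment $982.90; balance $8,809.42
Month 2: opening $8,809.42; interest $282.00 → $9,091.42; payment $1,427.82; balance $7,663.60
Month 3: opening $7,663.60; interest $246.00 → $7,909.60; payment $1,872.74; balance $6,036.86
Month 4: opening $6,036.86; interest $194.00 → $6,230.86; payment $2,317.66; balance $3,913.20
Month 5: opening $3,913.20; interest $126.00 → $4,039.20; payment $2,762.58; balance $1,276.62
Month 6: opening $1,276.62; interest $41.00 → $1,317.62; payment $1,317.62; balance $0.00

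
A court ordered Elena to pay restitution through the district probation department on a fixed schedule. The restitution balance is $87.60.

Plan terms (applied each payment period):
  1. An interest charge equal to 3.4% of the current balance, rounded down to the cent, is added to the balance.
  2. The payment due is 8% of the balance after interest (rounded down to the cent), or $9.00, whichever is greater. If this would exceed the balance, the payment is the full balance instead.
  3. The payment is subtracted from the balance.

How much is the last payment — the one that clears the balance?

Payment period 1: opening $87.60; interest $2.97 → $90.57; payment $9.00; balance $81.57
Payment period 2: opening $81.57; interest $2.77 → $84.34; payment $9.00; balance $75.34
Payment period 3: opening $75.34; interest $2.56 → $77.90; payment $9.00; balance $68.90
Payment period 4: opening $68.90; interest $2.34 → $71.24; payment $9.00; balance $62.24
Payment period 5: opening $62.24; interest $2.11 → $64.35; payment $9.00; balance $55.35
Payment period 6: opening $55.35; interest $1.88 → $57.23; payment $9.00; balance $48.23
Payment period 7: opening $48.23; interest $1.63 → $49.86; payment $9.00; balance $40.86
Payment period 8: opening $40.86; interest $1.38 → $42.24; payment $9.00; balance $33.24
Payment period 9: opening $33.24; interest $1.13 → $34.37; payment $9.00; balance $25.37
Payment period 10: opening $25.37; interest $0.86 → $26.23; payment $9.00; balance $17.23
Payment period 11: opening $17.23; interest $0.58 → $17.81; payment $9.00; balance $8.81
Payment period 12: opening $8.81; interest $0.29 → $9.10; payment $9.00; balance $0.10
Payment period 13: opening $0.10; interest $0.00 → $0.10; payment $0.10; balance $0.00

$0.10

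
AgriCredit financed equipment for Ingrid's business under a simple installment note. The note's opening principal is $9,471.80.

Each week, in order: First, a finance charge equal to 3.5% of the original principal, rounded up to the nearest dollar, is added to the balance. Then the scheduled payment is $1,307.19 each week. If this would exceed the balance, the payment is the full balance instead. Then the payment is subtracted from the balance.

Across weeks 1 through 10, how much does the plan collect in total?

Week 1: $9,471.80 +$332.00 interest = $9,803.80; pay $1,307.19 → $8,496.61
Week 2: $8,496.61 +$332.00 interest = $8,828.61; pay $1,307.19 → $7,521.42
Week 3: $7,521.42 +$332.00 interest = $7,853.42; pay $1,307.19 → $6,546.23
Week 4: $6,546.23 +$332.00 interest = $6,878.23; pay $1,307.19 → $5,571.04
Week 5: $5,571.04 +$332.00 interest = $5,903.04; pay $1,307.19 → $4,595.85
Week 6: $4,595.85 +$332.00 interest = $4,927.85; pay $1,307.19 → $3,620.66
Week 7: $3,620.66 +$332.00 interest = $3,952.66; pay $1,307.19 → $2,645.47
Week 8: $2,645.47 +$332.00 interest = $2,977.47; pay $1,307.19 → $1,670.28
Week 9: $1,670.28 +$332.00 interest = $2,002.28; pay $1,307.19 → $695.09
Week 10: $695.09 +$332.00 interest = $1,027.09; pay $1,027.09 → $0.00
Total paid: $12,791.80

$12,791.80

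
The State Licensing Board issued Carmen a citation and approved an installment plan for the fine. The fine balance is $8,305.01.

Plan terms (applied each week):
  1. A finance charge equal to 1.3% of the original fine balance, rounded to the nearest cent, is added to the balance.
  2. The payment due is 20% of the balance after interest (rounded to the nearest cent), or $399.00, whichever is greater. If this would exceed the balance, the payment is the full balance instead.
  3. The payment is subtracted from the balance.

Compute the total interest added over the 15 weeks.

$1,619.55

# | Opening | Interest | Payment | End bal
1 | $8,305.01 | $107.97 | $1,682.60 | $6,730.38
2 | $6,730.38 | $107.97 | $1,367.67 | $5,470.68
3 | $5,470.68 | $107.97 | $1,115.73 | $4,462.92
4 | $4,462.92 | $107.97 | $914.18 | $3,656.71
5 | $3,656.71 | $107.97 | $752.94 | $3,011.74
6 | $3,011.74 | $107.97 | $623.94 | $2,495.77
7 | $2,495.77 | $107.97 | $520.75 | $2,082.99
8 | $2,082.99 | $107.97 | $438.19 | $1,752.77
9 | $1,752.77 | $107.97 | $399.00 | $1,461.74
10 | $1,461.74 | $107.97 | $399.00 | $1,170.71
11 | $1,170.71 | $107.97 | $399.00 | $879.68
12 | $879.68 | $107.97 | $399.00 | $588.65
13 | $588.65 | $107.97 | $399.00 | $297.62
14 | $297.62 | $107.97 | $399.00 | $6.59
15 | $6.59 | $107.97 | $114.56 | $0.00
Total interest: $107.97 + $107.97 + $107.97 + $107.97 + $107.97 + $107.97 + $107.97 + $107.97 + $107.97 + $107.97 + $107.97 + $107.97 + $107.97 + $107.97 + $107.97 = $1,619.55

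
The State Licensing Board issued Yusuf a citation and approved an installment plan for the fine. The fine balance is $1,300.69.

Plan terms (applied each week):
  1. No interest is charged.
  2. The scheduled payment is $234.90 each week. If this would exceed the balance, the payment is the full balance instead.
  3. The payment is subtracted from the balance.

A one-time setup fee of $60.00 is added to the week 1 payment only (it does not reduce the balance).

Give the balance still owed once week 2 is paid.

$830.89

Week 1: $1,300.69 − $234.90 (+ $60.00 fee) → $1,065.79
Week 2: $1,065.79 − $234.90 → $830.89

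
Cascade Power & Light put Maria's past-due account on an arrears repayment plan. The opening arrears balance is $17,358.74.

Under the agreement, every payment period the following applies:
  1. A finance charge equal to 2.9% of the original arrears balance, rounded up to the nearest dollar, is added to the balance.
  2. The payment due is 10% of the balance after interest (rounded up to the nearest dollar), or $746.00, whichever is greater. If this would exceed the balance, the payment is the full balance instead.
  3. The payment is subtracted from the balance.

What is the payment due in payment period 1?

$1,787.00

Payment period 1: opening $17,358.74; interest $504.00 → $17,862.74; payment $1,787.00; balance $16,075.74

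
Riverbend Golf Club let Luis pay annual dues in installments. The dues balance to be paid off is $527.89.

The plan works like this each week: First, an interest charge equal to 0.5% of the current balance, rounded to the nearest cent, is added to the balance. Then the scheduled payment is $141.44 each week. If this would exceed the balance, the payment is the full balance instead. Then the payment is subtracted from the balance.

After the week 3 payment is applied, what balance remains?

# | Opening | Interest | Payment | End bal
1 | $527.89 | $2.64 | $141.44 | $389.09
2 | $389.09 | $1.95 | $141.44 | $249.60
3 | $249.60 | $1.25 | $141.44 | $109.41

$109.41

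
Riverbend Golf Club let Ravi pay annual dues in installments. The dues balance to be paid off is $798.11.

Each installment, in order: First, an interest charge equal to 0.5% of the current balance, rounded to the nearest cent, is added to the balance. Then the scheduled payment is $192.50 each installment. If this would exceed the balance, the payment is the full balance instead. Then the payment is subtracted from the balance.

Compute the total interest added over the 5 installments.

$10.48

Installment 1: opening $798.11; interest $3.99 → $802.10; payment $192.50; balance $609.60
Installment 2: opening $609.60; interest $3.05 → $612.65; payment $192.50; balance $420.15
Installment 3: opening $420.15; interest $2.10 → $422.25; payment $192.50; balance $229.75
Installment 4: opening $229.75; interest $1.15 → $230.90; payment $192.50; balance $38.40
Installment 5: opening $38.40; interest $0.19 → $38.59; payment $38.59; balance $0.00
Total interest: $3.99 + $3.05 + $2.10 + $1.15 + $0.19 = $10.48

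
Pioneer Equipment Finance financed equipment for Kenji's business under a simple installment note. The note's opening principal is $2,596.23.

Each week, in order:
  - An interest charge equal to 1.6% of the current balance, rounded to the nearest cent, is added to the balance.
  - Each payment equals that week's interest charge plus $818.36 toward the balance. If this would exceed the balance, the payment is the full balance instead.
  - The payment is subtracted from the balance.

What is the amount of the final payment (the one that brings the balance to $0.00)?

$143.41

Week 1: opening $2,596.23; interest $41.54 → $2,637.77; payment $859.90; balance $1,777.87
Week 2: opening $1,777.87; interest $28.45 → $1,806.32; payment $846.81; balance $959.51
Week 3: opening $959.51; interest $15.35 → $974.86; payment $833.71; balance $141.15
Week 4: opening $141.15; interest $2.26 → $143.41; payment $143.41; balance $0.00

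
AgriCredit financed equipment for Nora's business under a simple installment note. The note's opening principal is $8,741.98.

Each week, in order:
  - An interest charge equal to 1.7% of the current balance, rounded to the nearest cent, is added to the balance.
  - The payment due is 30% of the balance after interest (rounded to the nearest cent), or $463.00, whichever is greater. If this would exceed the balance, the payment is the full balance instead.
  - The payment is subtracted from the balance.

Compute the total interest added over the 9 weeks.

Week 1: opening $8,741.98; interest $148.61 → $8,890.59; payment $2,667.18; balance $6,223.41
Week 2: opening $6,223.41; interest $105.80 → $6,329.21; payment $1,898.76; balance $4,430.45
Week 3: opening $4,430.45; interest $75.32 → $4,505.77; payment $1,351.73; balance $3,154.04
Week 4: opening $3,154.04; interest $53.62 → $3,207.66; payment $962.30; balance $2,245.36
Week 5: opening $2,245.36; interest $38.17 → $2,283.53; payment $685.06; balance $1,598.47
Week 6: opening $1,598.47; interest $27.17 → $1,625.64; payment $487.69; balance $1,137.95
Week 7: opening $1,137.95; interest $19.35 → $1,157.30; payment $463.00; balance $694.30
Week 8: opening $694.30; interest $11.80 → $706.10; payment $463.00; balance $243.10
Week 9: opening $243.10; interest $4.13 → $247.23; payment $247.23; balance $0.00
Total interest: $148.61 + $105.80 + $75.32 + $53.62 + $38.17 + $27.17 + $19.35 + $11.80 + $4.13 = $483.97

$483.97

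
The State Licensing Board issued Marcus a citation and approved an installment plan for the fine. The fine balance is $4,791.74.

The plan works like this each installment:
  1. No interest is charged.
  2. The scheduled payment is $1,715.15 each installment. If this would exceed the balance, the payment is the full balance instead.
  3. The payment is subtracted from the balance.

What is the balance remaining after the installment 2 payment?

# | Opening | Payment | End bal
1 | $4,791.74 | $1,715.15 | $3,076.59
2 | $3,076.59 | $1,715.15 | $1,361.44

$1,361.44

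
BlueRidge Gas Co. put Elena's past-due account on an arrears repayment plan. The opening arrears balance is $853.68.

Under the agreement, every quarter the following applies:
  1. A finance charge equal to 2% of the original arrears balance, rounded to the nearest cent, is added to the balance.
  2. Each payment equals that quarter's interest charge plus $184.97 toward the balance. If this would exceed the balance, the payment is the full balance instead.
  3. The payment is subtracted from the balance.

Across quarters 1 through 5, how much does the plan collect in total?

$939.03

Quarter 1: opening $853.68; interest $17.07 → $870.75; payment $202.04; balance $668.71
Quarter 2: opening $668.71; interest $17.07 → $685.78; payment $202.04; balance $483.74
Quarter 3: opening $483.74; interest $17.07 → $500.81; payment $202.04; balance $298.77
Quarter 4: opening $298.77; interest $17.07 → $315.84; payment $202.04; balance $113.80
Quarter 5: opening $113.80; interest $17.07 → $130.87; payment $130.87; balance $0.00
Total paid: $939.03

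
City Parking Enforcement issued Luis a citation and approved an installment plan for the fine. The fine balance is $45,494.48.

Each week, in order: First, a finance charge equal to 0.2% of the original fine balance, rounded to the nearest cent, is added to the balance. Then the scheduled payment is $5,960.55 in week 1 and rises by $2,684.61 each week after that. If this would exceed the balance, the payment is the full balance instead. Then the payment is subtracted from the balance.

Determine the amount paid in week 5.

$5,999.57

Week 1: $45,494.48 +$90.99 interest = $45,585.47; pay $5,960.55 → $39,624.92
Week 2: $39,624.92 +$90.99 interest = $39,715.91; pay $8,645.16 → $31,070.75
Week 3: $31,070.75 +$90.99 interest = $31,161.74; pay $11,329.77 → $19,831.97
Week 4: $19,831.97 +$90.99 interest = $19,922.96; pay $14,014.38 → $5,908.58
Week 5: $5,908.58 +$90.99 interest = $5,999.57; pay $5,999.57 → $0.00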